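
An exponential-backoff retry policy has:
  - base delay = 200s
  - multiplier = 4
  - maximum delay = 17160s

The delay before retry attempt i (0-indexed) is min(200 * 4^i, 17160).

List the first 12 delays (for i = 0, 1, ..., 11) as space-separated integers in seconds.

Computing each delay:
  i=0: min(200*4^0, 17160) = 200
  i=1: min(200*4^1, 17160) = 800
  i=2: min(200*4^2, 17160) = 3200
  i=3: min(200*4^3, 17160) = 12800
  i=4: min(200*4^4, 17160) = 17160
  i=5: min(200*4^5, 17160) = 17160
  i=6: min(200*4^6, 17160) = 17160
  i=7: min(200*4^7, 17160) = 17160
  i=8: min(200*4^8, 17160) = 17160
  i=9: min(200*4^9, 17160) = 17160
  i=10: min(200*4^10, 17160) = 17160
  i=11: min(200*4^11, 17160) = 17160

Answer: 200 800 3200 12800 17160 17160 17160 17160 17160 17160 17160 17160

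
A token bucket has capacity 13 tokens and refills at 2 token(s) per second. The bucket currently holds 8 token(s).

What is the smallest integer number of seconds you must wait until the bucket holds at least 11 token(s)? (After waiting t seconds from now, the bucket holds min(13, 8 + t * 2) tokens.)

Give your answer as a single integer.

Need 8 + t * 2 >= 11, so t >= 3/2.
Smallest integer t = ceil(3/2) = 2.

Answer: 2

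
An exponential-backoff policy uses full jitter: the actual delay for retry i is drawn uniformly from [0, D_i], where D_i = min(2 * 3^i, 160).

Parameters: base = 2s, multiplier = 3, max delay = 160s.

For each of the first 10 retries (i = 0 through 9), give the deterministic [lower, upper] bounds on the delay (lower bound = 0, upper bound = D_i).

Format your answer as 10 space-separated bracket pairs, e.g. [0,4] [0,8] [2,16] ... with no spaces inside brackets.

Answer: [0,2] [0,6] [0,18] [0,54] [0,160] [0,160] [0,160] [0,160] [0,160] [0,160]

Derivation:
Computing bounds per retry:
  i=0: D_i=min(2*3^0,160)=2, bounds=[0,2]
  i=1: D_i=min(2*3^1,160)=6, bounds=[0,6]
  i=2: D_i=min(2*3^2,160)=18, bounds=[0,18]
  i=3: D_i=min(2*3^3,160)=54, bounds=[0,54]
  i=4: D_i=min(2*3^4,160)=160, bounds=[0,160]
  i=5: D_i=min(2*3^5,160)=160, bounds=[0,160]
  i=6: D_i=min(2*3^6,160)=160, bounds=[0,160]
  i=7: D_i=min(2*3^7,160)=160, bounds=[0,160]
  i=8: D_i=min(2*3^8,160)=160, bounds=[0,160]
  i=9: D_i=min(2*3^9,160)=160, bounds=[0,160]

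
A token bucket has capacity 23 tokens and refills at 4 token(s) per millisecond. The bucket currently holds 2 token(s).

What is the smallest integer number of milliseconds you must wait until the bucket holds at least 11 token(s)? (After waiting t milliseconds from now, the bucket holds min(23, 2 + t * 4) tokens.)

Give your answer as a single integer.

Need 2 + t * 4 >= 11, so t >= 9/4.
Smallest integer t = ceil(9/4) = 3.

Answer: 3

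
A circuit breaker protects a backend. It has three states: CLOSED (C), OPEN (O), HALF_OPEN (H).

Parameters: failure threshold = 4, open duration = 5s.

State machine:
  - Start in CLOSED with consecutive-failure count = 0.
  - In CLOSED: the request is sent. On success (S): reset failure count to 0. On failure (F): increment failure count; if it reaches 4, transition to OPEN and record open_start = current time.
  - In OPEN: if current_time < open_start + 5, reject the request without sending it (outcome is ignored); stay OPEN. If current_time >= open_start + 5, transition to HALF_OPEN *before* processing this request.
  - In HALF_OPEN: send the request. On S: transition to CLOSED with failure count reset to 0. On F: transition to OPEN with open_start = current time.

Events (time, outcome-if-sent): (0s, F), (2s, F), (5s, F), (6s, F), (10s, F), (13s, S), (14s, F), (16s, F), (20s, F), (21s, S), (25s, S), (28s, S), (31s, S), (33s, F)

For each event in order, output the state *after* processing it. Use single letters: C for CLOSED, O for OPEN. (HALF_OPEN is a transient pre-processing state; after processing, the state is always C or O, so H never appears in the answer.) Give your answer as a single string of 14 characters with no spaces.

State after each event:
  event#1 t=0s outcome=F: state=CLOSED
  event#2 t=2s outcome=F: state=CLOSED
  event#3 t=5s outcome=F: state=CLOSED
  event#4 t=6s outcome=F: state=OPEN
  event#5 t=10s outcome=F: state=OPEN
  event#6 t=13s outcome=S: state=CLOSED
  event#7 t=14s outcome=F: state=CLOSED
  event#8 t=16s outcome=F: state=CLOSED
  event#9 t=20s outcome=F: state=CLOSED
  event#10 t=21s outcome=S: state=CLOSED
  event#11 t=25s outcome=S: state=CLOSED
  event#12 t=28s outcome=S: state=CLOSED
  event#13 t=31s outcome=S: state=CLOSED
  event#14 t=33s outcome=F: state=CLOSED

Answer: CCCOOCCCCCCCCC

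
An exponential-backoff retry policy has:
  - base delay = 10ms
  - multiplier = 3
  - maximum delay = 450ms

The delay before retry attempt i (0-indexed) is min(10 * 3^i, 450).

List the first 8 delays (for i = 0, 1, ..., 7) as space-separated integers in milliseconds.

Answer: 10 30 90 270 450 450 450 450

Derivation:
Computing each delay:
  i=0: min(10*3^0, 450) = 10
  i=1: min(10*3^1, 450) = 30
  i=2: min(10*3^2, 450) = 90
  i=3: min(10*3^3, 450) = 270
  i=4: min(10*3^4, 450) = 450
  i=5: min(10*3^5, 450) = 450
  i=6: min(10*3^6, 450) = 450
  i=7: min(10*3^7, 450) = 450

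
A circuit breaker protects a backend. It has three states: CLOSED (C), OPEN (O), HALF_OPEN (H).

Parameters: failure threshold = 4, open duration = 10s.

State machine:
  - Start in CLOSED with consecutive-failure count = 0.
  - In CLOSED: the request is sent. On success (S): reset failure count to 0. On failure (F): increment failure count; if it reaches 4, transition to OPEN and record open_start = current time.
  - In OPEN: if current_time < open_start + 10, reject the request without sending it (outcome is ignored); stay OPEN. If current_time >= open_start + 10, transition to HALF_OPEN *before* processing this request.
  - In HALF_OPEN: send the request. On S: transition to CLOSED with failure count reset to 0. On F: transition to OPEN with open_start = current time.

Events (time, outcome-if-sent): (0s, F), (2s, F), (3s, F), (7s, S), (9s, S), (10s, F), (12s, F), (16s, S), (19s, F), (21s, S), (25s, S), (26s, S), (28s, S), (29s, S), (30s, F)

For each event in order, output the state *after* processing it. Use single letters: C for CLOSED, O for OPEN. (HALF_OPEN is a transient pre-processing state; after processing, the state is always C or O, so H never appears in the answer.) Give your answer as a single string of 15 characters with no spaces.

Answer: CCCCCCCCCCCCCCC

Derivation:
State after each event:
  event#1 t=0s outcome=F: state=CLOSED
  event#2 t=2s outcome=F: state=CLOSED
  event#3 t=3s outcome=F: state=CLOSED
  event#4 t=7s outcome=S: state=CLOSED
  event#5 t=9s outcome=S: state=CLOSED
  event#6 t=10s outcome=F: state=CLOSED
  event#7 t=12s outcome=F: state=CLOSED
  event#8 t=16s outcome=S: state=CLOSED
  event#9 t=19s outcome=F: state=CLOSED
  event#10 t=21s outcome=S: state=CLOSED
  event#11 t=25s outcome=S: state=CLOSED
  event#12 t=26s outcome=S: state=CLOSED
  event#13 t=28s outcome=S: state=CLOSED
  event#14 t=29s outcome=S: state=CLOSED
  event#15 t=30s outcome=F: state=CLOSED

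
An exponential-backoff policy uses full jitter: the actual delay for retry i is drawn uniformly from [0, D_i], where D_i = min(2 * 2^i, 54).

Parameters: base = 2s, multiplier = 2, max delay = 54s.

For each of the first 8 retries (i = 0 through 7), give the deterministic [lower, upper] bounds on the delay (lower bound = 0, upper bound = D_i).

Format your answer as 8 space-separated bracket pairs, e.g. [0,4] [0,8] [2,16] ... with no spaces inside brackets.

Computing bounds per retry:
  i=0: D_i=min(2*2^0,54)=2, bounds=[0,2]
  i=1: D_i=min(2*2^1,54)=4, bounds=[0,4]
  i=2: D_i=min(2*2^2,54)=8, bounds=[0,8]
  i=3: D_i=min(2*2^3,54)=16, bounds=[0,16]
  i=4: D_i=min(2*2^4,54)=32, bounds=[0,32]
  i=5: D_i=min(2*2^5,54)=54, bounds=[0,54]
  i=6: D_i=min(2*2^6,54)=54, bounds=[0,54]
  i=7: D_i=min(2*2^7,54)=54, bounds=[0,54]

Answer: [0,2] [0,4] [0,8] [0,16] [0,32] [0,54] [0,54] [0,54]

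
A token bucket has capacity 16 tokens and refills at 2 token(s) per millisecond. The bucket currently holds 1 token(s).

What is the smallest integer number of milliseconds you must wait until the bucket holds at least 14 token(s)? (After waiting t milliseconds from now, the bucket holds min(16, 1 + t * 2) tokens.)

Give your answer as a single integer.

Answer: 7

Derivation:
Need 1 + t * 2 >= 14, so t >= 13/2.
Smallest integer t = ceil(13/2) = 7.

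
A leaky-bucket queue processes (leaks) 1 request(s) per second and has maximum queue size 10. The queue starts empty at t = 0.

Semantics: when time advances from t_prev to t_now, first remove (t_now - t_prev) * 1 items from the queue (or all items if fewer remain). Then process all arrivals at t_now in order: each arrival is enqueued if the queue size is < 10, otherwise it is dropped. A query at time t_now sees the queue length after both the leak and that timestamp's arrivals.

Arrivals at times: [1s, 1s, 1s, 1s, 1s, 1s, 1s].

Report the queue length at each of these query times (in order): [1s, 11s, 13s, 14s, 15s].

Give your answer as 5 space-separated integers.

Queue lengths at query times:
  query t=1s: backlog = 7
  query t=11s: backlog = 0
  query t=13s: backlog = 0
  query t=14s: backlog = 0
  query t=15s: backlog = 0

Answer: 7 0 0 0 0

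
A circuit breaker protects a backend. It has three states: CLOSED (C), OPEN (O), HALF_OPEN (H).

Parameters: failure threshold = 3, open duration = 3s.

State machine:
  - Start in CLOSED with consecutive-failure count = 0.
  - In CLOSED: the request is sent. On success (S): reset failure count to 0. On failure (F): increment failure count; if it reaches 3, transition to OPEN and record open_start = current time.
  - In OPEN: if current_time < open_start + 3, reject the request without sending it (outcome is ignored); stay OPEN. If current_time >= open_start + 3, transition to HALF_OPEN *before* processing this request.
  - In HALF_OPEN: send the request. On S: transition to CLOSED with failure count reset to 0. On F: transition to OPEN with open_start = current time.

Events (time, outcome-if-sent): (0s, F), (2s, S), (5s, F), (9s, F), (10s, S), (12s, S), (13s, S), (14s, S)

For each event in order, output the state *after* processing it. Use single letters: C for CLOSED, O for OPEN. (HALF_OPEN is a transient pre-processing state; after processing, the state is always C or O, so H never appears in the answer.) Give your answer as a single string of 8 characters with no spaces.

State after each event:
  event#1 t=0s outcome=F: state=CLOSED
  event#2 t=2s outcome=S: state=CLOSED
  event#3 t=5s outcome=F: state=CLOSED
  event#4 t=9s outcome=F: state=CLOSED
  event#5 t=10s outcome=S: state=CLOSED
  event#6 t=12s outcome=S: state=CLOSED
  event#7 t=13s outcome=S: state=CLOSED
  event#8 t=14s outcome=S: state=CLOSED

Answer: CCCCCCCC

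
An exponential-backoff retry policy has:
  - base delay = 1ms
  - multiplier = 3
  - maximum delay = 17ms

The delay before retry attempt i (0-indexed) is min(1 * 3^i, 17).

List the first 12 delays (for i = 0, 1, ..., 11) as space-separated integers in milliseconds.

Computing each delay:
  i=0: min(1*3^0, 17) = 1
  i=1: min(1*3^1, 17) = 3
  i=2: min(1*3^2, 17) = 9
  i=3: min(1*3^3, 17) = 17
  i=4: min(1*3^4, 17) = 17
  i=5: min(1*3^5, 17) = 17
  i=6: min(1*3^6, 17) = 17
  i=7: min(1*3^7, 17) = 17
  i=8: min(1*3^8, 17) = 17
  i=9: min(1*3^9, 17) = 17
  i=10: min(1*3^10, 17) = 17
  i=11: min(1*3^11, 17) = 17

Answer: 1 3 9 17 17 17 17 17 17 17 17 17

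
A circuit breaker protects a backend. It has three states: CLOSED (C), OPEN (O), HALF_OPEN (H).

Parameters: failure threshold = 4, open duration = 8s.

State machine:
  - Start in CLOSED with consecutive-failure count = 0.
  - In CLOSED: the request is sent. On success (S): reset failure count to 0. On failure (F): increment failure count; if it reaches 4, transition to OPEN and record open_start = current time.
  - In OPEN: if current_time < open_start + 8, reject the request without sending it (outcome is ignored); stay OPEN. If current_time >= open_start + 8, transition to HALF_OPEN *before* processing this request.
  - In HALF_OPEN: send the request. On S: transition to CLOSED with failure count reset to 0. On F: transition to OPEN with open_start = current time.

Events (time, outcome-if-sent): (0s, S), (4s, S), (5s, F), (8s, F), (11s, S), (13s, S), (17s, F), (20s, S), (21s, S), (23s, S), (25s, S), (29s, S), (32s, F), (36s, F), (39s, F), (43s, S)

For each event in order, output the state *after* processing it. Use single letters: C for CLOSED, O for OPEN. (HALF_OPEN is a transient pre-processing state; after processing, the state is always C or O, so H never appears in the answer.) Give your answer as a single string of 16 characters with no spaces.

Answer: CCCCCCCCCCCCCCCC

Derivation:
State after each event:
  event#1 t=0s outcome=S: state=CLOSED
  event#2 t=4s outcome=S: state=CLOSED
  event#3 t=5s outcome=F: state=CLOSED
  event#4 t=8s outcome=F: state=CLOSED
  event#5 t=11s outcome=S: state=CLOSED
  event#6 t=13s outcome=S: state=CLOSED
  event#7 t=17s outcome=F: state=CLOSED
  event#8 t=20s outcome=S: state=CLOSED
  event#9 t=21s outcome=S: state=CLOSED
  event#10 t=23s outcome=S: state=CLOSED
  event#11 t=25s outcome=S: state=CLOSED
  event#12 t=29s outcome=S: state=CLOSED
  event#13 t=32s outcome=F: state=CLOSED
  event#14 t=36s outcome=F: state=CLOSED
  event#15 t=39s outcome=F: state=CLOSED
  event#16 t=43s outcome=S: state=CLOSED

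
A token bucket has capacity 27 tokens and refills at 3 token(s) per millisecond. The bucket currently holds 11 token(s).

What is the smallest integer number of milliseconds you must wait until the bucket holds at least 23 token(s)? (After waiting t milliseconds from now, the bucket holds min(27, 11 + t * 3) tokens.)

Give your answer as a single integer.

Answer: 4

Derivation:
Need 11 + t * 3 >= 23, so t >= 12/3.
Smallest integer t = ceil(12/3) = 4.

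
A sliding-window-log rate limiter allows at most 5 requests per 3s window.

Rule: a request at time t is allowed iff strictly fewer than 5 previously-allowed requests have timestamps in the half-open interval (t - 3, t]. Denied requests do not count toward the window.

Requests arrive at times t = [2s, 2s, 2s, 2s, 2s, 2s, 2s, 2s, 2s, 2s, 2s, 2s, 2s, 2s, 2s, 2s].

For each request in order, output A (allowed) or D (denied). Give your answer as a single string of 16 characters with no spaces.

Tracking allowed requests in the window:
  req#1 t=2s: ALLOW
  req#2 t=2s: ALLOW
  req#3 t=2s: ALLOW
  req#4 t=2s: ALLOW
  req#5 t=2s: ALLOW
  req#6 t=2s: DENY
  req#7 t=2s: DENY
  req#8 t=2s: DENY
  req#9 t=2s: DENY
  req#10 t=2s: DENY
  req#11 t=2s: DENY
  req#12 t=2s: DENY
  req#13 t=2s: DENY
  req#14 t=2s: DENY
  req#15 t=2s: DENY
  req#16 t=2s: DENY

Answer: AAAAADDDDDDDDDDD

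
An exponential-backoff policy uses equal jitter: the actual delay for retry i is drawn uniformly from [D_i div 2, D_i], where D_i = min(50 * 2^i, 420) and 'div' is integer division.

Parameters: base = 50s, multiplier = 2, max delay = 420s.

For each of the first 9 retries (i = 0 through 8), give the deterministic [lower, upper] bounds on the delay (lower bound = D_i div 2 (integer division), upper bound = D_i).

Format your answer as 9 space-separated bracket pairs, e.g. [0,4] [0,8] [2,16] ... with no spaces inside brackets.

Computing bounds per retry:
  i=0: D_i=min(50*2^0,420)=50, bounds=[25,50]
  i=1: D_i=min(50*2^1,420)=100, bounds=[50,100]
  i=2: D_i=min(50*2^2,420)=200, bounds=[100,200]
  i=3: D_i=min(50*2^3,420)=400, bounds=[200,400]
  i=4: D_i=min(50*2^4,420)=420, bounds=[210,420]
  i=5: D_i=min(50*2^5,420)=420, bounds=[210,420]
  i=6: D_i=min(50*2^6,420)=420, bounds=[210,420]
  i=7: D_i=min(50*2^7,420)=420, bounds=[210,420]
  i=8: D_i=min(50*2^8,420)=420, bounds=[210,420]

Answer: [25,50] [50,100] [100,200] [200,400] [210,420] [210,420] [210,420] [210,420] [210,420]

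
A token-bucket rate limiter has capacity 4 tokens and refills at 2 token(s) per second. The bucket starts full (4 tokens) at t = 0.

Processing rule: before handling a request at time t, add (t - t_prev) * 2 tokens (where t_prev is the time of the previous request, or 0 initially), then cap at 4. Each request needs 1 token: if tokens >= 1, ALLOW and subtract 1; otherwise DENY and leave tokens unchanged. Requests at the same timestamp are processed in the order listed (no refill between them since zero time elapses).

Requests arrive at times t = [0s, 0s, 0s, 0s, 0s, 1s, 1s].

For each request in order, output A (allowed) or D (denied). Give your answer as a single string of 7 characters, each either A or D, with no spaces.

Simulating step by step:
  req#1 t=0s: ALLOW
  req#2 t=0s: ALLOW
  req#3 t=0s: ALLOW
  req#4 t=0s: ALLOW
  req#5 t=0s: DENY
  req#6 t=1s: ALLOW
  req#7 t=1s: ALLOW

Answer: AAAADAA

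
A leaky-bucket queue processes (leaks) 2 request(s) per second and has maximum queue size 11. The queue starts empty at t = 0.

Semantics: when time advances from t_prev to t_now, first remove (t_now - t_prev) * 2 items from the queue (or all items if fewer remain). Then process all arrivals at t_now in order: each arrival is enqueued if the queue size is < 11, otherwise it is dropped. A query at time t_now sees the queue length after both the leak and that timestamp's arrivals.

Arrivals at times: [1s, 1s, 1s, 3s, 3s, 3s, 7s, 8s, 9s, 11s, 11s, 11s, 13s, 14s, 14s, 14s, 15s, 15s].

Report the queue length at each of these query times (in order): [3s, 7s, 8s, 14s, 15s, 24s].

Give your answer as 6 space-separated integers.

Queue lengths at query times:
  query t=3s: backlog = 3
  query t=7s: backlog = 1
  query t=8s: backlog = 1
  query t=14s: backlog = 3
  query t=15s: backlog = 3
  query t=24s: backlog = 0

Answer: 3 1 1 3 3 0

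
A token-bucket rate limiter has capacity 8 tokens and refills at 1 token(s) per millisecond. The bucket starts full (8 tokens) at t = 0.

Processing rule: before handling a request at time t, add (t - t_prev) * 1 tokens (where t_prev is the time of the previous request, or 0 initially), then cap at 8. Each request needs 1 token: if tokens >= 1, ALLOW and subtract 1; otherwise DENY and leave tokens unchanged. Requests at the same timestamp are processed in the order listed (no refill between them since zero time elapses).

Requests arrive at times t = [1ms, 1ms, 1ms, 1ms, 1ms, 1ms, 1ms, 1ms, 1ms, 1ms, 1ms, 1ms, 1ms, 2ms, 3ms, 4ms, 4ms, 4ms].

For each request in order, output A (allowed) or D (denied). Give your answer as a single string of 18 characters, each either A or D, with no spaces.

Answer: AAAAAAAADDDDDAAADD

Derivation:
Simulating step by step:
  req#1 t=1ms: ALLOW
  req#2 t=1ms: ALLOW
  req#3 t=1ms: ALLOW
  req#4 t=1ms: ALLOW
  req#5 t=1ms: ALLOW
  req#6 t=1ms: ALLOW
  req#7 t=1ms: ALLOW
  req#8 t=1ms: ALLOW
  req#9 t=1ms: DENY
  req#10 t=1ms: DENY
  req#11 t=1ms: DENY
  req#12 t=1ms: DENY
  req#13 t=1ms: DENY
  req#14 t=2ms: ALLOW
  req#15 t=3ms: ALLOW
  req#16 t=4ms: ALLOW
  req#17 t=4ms: DENY
  req#18 t=4ms: DENY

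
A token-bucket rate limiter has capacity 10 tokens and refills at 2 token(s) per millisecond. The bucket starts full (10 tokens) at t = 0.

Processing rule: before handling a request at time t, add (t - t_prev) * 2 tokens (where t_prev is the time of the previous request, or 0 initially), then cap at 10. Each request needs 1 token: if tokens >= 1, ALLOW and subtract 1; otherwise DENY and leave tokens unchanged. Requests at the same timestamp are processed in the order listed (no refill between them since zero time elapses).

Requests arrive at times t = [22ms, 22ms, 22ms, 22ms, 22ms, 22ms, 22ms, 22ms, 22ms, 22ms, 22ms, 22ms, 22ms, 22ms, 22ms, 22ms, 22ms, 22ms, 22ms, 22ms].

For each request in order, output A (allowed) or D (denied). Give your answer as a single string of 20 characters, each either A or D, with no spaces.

Simulating step by step:
  req#1 t=22ms: ALLOW
  req#2 t=22ms: ALLOW
  req#3 t=22ms: ALLOW
  req#4 t=22ms: ALLOW
  req#5 t=22ms: ALLOW
  req#6 t=22ms: ALLOW
  req#7 t=22ms: ALLOW
  req#8 t=22ms: ALLOW
  req#9 t=22ms: ALLOW
  req#10 t=22ms: ALLOW
  req#11 t=22ms: DENY
  req#12 t=22ms: DENY
  req#13 t=22ms: DENY
  req#14 t=22ms: DENY
  req#15 t=22ms: DENY
  req#16 t=22ms: DENY
  req#17 t=22ms: DENY
  req#18 t=22ms: DENY
  req#19 t=22ms: DENY
  req#20 t=22ms: DENY

Answer: AAAAAAAAAADDDDDDDDDD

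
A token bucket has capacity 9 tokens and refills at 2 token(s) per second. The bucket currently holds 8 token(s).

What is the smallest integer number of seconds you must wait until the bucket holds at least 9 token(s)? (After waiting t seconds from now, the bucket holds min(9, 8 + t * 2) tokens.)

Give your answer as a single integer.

Answer: 1

Derivation:
Need 8 + t * 2 >= 9, so t >= 1/2.
Smallest integer t = ceil(1/2) = 1.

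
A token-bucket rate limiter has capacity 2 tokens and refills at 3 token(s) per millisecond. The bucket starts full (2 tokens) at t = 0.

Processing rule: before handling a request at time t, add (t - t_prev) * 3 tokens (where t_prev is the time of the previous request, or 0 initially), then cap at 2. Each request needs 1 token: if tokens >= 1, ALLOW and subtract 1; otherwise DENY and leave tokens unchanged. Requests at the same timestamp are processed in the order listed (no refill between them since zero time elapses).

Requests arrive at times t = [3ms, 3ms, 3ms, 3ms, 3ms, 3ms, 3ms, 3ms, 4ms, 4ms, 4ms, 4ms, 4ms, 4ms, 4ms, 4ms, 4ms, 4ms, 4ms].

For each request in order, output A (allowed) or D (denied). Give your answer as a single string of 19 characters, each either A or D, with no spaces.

Answer: AADDDDDDAADDDDDDDDD

Derivation:
Simulating step by step:
  req#1 t=3ms: ALLOW
  req#2 t=3ms: ALLOW
  req#3 t=3ms: DENY
  req#4 t=3ms: DENY
  req#5 t=3ms: DENY
  req#6 t=3ms: DENY
  req#7 t=3ms: DENY
  req#8 t=3ms: DENY
  req#9 t=4ms: ALLOW
  req#10 t=4ms: ALLOW
  req#11 t=4ms: DENY
  req#12 t=4ms: DENY
  req#13 t=4ms: DENY
  req#14 t=4ms: DENY
  req#15 t=4ms: DENY
  req#16 t=4ms: DENY
  req#17 t=4ms: DENY
  req#18 t=4ms: DENY
  req#19 t=4ms: DENY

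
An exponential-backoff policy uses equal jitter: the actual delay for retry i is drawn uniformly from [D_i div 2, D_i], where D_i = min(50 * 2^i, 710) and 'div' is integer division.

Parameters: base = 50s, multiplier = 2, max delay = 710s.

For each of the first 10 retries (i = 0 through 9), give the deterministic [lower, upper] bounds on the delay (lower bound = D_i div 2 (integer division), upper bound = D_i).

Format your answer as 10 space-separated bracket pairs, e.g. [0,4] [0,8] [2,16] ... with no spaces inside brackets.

Answer: [25,50] [50,100] [100,200] [200,400] [355,710] [355,710] [355,710] [355,710] [355,710] [355,710]

Derivation:
Computing bounds per retry:
  i=0: D_i=min(50*2^0,710)=50, bounds=[25,50]
  i=1: D_i=min(50*2^1,710)=100, bounds=[50,100]
  i=2: D_i=min(50*2^2,710)=200, bounds=[100,200]
  i=3: D_i=min(50*2^3,710)=400, bounds=[200,400]
  i=4: D_i=min(50*2^4,710)=710, bounds=[355,710]
  i=5: D_i=min(50*2^5,710)=710, bounds=[355,710]
  i=6: D_i=min(50*2^6,710)=710, bounds=[355,710]
  i=7: D_i=min(50*2^7,710)=710, bounds=[355,710]
  i=8: D_i=min(50*2^8,710)=710, bounds=[355,710]
  i=9: D_i=min(50*2^9,710)=710, bounds=[355,710]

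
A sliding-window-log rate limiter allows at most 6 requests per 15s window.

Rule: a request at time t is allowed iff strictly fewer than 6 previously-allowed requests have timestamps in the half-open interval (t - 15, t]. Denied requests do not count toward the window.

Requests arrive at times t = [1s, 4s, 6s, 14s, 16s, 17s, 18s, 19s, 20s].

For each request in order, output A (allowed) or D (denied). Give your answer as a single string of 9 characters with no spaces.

Answer: AAAAAAAAD

Derivation:
Tracking allowed requests in the window:
  req#1 t=1s: ALLOW
  req#2 t=4s: ALLOW
  req#3 t=6s: ALLOW
  req#4 t=14s: ALLOW
  req#5 t=16s: ALLOW
  req#6 t=17s: ALLOW
  req#7 t=18s: ALLOW
  req#8 t=19s: ALLOW
  req#9 t=20s: DENY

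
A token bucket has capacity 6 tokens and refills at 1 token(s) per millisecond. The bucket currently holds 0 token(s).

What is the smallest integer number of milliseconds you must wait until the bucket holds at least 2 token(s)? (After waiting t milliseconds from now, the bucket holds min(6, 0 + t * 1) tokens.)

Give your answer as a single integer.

Answer: 2

Derivation:
Need 0 + t * 1 >= 2, so t >= 2/1.
Smallest integer t = ceil(2/1) = 2.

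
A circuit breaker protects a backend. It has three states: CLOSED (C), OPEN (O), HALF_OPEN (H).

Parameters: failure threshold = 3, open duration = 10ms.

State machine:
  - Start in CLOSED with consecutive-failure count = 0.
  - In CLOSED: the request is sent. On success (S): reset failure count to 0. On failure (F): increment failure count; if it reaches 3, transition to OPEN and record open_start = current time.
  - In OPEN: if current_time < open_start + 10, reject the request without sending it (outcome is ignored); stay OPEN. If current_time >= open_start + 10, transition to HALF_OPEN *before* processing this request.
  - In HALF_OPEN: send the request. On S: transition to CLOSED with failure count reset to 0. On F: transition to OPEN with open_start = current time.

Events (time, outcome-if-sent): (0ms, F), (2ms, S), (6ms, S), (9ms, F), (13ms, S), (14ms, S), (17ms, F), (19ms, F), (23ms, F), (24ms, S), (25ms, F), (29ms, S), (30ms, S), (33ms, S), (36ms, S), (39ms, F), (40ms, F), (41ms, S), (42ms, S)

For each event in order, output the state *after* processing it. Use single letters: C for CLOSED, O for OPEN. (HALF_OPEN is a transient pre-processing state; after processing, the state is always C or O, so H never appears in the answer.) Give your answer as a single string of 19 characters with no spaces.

State after each event:
  event#1 t=0ms outcome=F: state=CLOSED
  event#2 t=2ms outcome=S: state=CLOSED
  event#3 t=6ms outcome=S: state=CLOSED
  event#4 t=9ms outcome=F: state=CLOSED
  event#5 t=13ms outcome=S: state=CLOSED
  event#6 t=14ms outcome=S: state=CLOSED
  event#7 t=17ms outcome=F: state=CLOSED
  event#8 t=19ms outcome=F: state=CLOSED
  event#9 t=23ms outcome=F: state=OPEN
  event#10 t=24ms outcome=S: state=OPEN
  event#11 t=25ms outcome=F: state=OPEN
  event#12 t=29ms outcome=S: state=OPEN
  event#13 t=30ms outcome=S: state=OPEN
  event#14 t=33ms outcome=S: state=CLOSED
  event#15 t=36ms outcome=S: state=CLOSED
  event#16 t=39ms outcome=F: state=CLOSED
  event#17 t=40ms outcome=F: state=CLOSED
  event#18 t=41ms outcome=S: state=CLOSED
  event#19 t=42ms outcome=S: state=CLOSED

Answer: CCCCCCCCOOOOOCCCCCC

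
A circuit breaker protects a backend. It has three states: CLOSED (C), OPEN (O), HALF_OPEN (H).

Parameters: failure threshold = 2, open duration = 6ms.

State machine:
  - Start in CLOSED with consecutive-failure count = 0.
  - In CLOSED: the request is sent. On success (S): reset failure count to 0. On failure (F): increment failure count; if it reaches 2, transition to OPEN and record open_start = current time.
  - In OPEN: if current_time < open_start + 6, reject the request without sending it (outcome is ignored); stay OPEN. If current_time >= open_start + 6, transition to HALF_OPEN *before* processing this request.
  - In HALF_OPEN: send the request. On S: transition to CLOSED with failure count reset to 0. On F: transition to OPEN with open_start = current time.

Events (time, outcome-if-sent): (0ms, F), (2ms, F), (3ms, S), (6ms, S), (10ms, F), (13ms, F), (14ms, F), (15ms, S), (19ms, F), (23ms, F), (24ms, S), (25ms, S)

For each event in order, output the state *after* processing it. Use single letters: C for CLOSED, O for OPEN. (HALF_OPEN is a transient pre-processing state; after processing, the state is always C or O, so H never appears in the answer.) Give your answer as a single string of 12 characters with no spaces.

State after each event:
  event#1 t=0ms outcome=F: state=CLOSED
  event#2 t=2ms outcome=F: state=OPEN
  event#3 t=3ms outcome=S: state=OPEN
  event#4 t=6ms outcome=S: state=OPEN
  event#5 t=10ms outcome=F: state=OPEN
  event#6 t=13ms outcome=F: state=OPEN
  event#7 t=14ms outcome=F: state=OPEN
  event#8 t=15ms outcome=S: state=OPEN
  event#9 t=19ms outcome=F: state=OPEN
  event#10 t=23ms outcome=F: state=OPEN
  event#11 t=24ms outcome=S: state=OPEN
  event#12 t=25ms outcome=S: state=CLOSED

Answer: COOOOOOOOOOC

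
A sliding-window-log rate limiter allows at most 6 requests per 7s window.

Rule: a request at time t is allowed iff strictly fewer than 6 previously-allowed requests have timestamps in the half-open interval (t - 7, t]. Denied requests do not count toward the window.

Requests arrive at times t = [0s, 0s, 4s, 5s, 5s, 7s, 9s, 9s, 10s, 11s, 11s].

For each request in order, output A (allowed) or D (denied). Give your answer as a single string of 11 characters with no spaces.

Answer: AAAAAAAADAD

Derivation:
Tracking allowed requests in the window:
  req#1 t=0s: ALLOW
  req#2 t=0s: ALLOW
  req#3 t=4s: ALLOW
  req#4 t=5s: ALLOW
  req#5 t=5s: ALLOW
  req#6 t=7s: ALLOW
  req#7 t=9s: ALLOW
  req#8 t=9s: ALLOW
  req#9 t=10s: DENY
  req#10 t=11s: ALLOW
  req#11 t=11s: DENY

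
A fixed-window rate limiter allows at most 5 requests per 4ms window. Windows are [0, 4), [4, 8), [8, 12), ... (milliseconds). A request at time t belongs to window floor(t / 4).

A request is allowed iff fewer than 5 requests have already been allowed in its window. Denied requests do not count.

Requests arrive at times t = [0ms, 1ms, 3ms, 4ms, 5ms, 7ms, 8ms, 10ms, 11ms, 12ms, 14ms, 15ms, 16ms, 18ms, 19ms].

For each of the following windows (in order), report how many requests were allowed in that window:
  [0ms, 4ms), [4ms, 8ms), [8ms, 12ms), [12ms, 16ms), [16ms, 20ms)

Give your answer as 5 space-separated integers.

Processing requests:
  req#1 t=0ms (window 0): ALLOW
  req#2 t=1ms (window 0): ALLOW
  req#3 t=3ms (window 0): ALLOW
  req#4 t=4ms (window 1): ALLOW
  req#5 t=5ms (window 1): ALLOW
  req#6 t=7ms (window 1): ALLOW
  req#7 t=8ms (window 2): ALLOW
  req#8 t=10ms (window 2): ALLOW
  req#9 t=11ms (window 2): ALLOW
  req#10 t=12ms (window 3): ALLOW
  req#11 t=14ms (window 3): ALLOW
  req#12 t=15ms (window 3): ALLOW
  req#13 t=16ms (window 4): ALLOW
  req#14 t=18ms (window 4): ALLOW
  req#15 t=19ms (window 4): ALLOW

Allowed counts by window: 3 3 3 3 3

Answer: 3 3 3 3 3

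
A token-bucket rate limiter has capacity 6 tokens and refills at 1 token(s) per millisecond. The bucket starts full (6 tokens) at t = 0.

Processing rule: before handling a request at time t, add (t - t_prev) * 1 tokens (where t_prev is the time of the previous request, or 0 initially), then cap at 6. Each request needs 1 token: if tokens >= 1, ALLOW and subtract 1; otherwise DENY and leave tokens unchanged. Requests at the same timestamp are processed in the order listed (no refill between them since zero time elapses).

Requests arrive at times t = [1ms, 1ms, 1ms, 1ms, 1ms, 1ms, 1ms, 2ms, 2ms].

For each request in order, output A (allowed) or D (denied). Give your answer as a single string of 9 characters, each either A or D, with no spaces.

Simulating step by step:
  req#1 t=1ms: ALLOW
  req#2 t=1ms: ALLOW
  req#3 t=1ms: ALLOW
  req#4 t=1ms: ALLOW
  req#5 t=1ms: ALLOW
  req#6 t=1ms: ALLOW
  req#7 t=1ms: DENY
  req#8 t=2ms: ALLOW
  req#9 t=2ms: DENY

Answer: AAAAAADAD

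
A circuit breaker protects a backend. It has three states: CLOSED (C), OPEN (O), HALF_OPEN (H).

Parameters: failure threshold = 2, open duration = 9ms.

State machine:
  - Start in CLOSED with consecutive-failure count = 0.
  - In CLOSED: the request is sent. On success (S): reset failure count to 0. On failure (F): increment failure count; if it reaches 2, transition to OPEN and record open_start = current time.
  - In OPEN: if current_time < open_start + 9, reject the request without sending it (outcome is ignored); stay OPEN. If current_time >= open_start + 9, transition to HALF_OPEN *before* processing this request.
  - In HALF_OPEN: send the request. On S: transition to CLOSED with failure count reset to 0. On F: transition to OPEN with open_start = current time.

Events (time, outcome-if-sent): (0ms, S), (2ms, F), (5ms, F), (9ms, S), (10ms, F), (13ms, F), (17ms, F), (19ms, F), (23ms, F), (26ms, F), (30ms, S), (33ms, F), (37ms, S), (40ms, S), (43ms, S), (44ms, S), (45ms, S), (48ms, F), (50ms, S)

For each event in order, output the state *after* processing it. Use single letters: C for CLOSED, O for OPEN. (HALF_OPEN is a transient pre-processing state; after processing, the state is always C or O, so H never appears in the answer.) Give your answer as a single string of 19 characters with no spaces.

State after each event:
  event#1 t=0ms outcome=S: state=CLOSED
  event#2 t=2ms outcome=F: state=CLOSED
  event#3 t=5ms outcome=F: state=OPEN
  event#4 t=9ms outcome=S: state=OPEN
  event#5 t=10ms outcome=F: state=OPEN
  event#6 t=13ms outcome=F: state=OPEN
  event#7 t=17ms outcome=F: state=OPEN
  event#8 t=19ms outcome=F: state=OPEN
  event#9 t=23ms outcome=F: state=OPEN
  event#10 t=26ms outcome=F: state=OPEN
  event#11 t=30ms outcome=S: state=OPEN
  event#12 t=33ms outcome=F: state=OPEN
  event#13 t=37ms outcome=S: state=CLOSED
  event#14 t=40ms outcome=S: state=CLOSED
  event#15 t=43ms outcome=S: state=CLOSED
  event#16 t=44ms outcome=S: state=CLOSED
  event#17 t=45ms outcome=S: state=CLOSED
  event#18 t=48ms outcome=F: state=CLOSED
  event#19 t=50ms outcome=S: state=CLOSED

Answer: CCOOOOOOOOOOCCCCCCC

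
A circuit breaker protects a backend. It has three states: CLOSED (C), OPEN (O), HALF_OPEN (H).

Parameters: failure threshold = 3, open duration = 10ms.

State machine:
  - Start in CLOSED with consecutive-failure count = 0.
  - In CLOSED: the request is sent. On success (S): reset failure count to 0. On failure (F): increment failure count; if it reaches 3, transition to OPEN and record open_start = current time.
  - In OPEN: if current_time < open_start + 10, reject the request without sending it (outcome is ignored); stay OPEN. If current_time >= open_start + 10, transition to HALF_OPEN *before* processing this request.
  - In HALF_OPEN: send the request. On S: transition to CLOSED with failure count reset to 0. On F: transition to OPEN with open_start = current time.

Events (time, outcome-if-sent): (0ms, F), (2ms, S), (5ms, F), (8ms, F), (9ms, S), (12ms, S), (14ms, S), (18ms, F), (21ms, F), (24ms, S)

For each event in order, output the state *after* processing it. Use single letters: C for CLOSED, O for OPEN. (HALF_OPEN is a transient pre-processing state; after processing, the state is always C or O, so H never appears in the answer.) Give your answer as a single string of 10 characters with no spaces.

State after each event:
  event#1 t=0ms outcome=F: state=CLOSED
  event#2 t=2ms outcome=S: state=CLOSED
  event#3 t=5ms outcome=F: state=CLOSED
  event#4 t=8ms outcome=F: state=CLOSED
  event#5 t=9ms outcome=S: state=CLOSED
  event#6 t=12ms outcome=S: state=CLOSED
  event#7 t=14ms outcome=S: state=CLOSED
  event#8 t=18ms outcome=F: state=CLOSED
  event#9 t=21ms outcome=F: state=CLOSED
  event#10 t=24ms outcome=S: state=CLOSED

Answer: CCCCCCCCCC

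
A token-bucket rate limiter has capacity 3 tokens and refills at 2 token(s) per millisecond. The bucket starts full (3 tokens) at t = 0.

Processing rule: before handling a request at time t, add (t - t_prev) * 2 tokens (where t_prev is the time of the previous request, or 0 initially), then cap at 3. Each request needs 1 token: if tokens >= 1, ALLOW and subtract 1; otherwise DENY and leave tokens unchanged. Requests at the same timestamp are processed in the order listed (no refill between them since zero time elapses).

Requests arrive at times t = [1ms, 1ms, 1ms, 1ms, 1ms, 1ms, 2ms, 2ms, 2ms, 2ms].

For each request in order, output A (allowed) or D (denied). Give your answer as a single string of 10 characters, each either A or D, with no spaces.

Simulating step by step:
  req#1 t=1ms: ALLOW
  req#2 t=1ms: ALLOW
  req#3 t=1ms: ALLOW
  req#4 t=1ms: DENY
  req#5 t=1ms: DENY
  req#6 t=1ms: DENY
  req#7 t=2ms: ALLOW
  req#8 t=2ms: ALLOW
  req#9 t=2ms: DENY
  req#10 t=2ms: DENY

Answer: AAADDDAADD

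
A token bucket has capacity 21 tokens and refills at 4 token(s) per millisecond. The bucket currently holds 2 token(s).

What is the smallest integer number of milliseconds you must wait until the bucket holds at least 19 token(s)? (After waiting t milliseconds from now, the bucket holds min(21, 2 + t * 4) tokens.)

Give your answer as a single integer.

Need 2 + t * 4 >= 19, so t >= 17/4.
Smallest integer t = ceil(17/4) = 5.

Answer: 5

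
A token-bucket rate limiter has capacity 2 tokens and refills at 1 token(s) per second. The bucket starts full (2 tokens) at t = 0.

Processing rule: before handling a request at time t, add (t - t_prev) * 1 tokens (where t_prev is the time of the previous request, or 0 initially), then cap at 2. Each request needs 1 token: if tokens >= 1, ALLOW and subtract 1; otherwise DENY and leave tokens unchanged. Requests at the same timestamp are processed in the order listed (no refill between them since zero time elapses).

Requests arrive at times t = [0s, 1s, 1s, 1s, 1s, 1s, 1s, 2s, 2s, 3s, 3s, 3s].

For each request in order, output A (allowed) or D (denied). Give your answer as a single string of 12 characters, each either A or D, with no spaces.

Simulating step by step:
  req#1 t=0s: ALLOW
  req#2 t=1s: ALLOW
  req#3 t=1s: ALLOW
  req#4 t=1s: DENY
  req#5 t=1s: DENY
  req#6 t=1s: DENY
  req#7 t=1s: DENY
  req#8 t=2s: ALLOW
  req#9 t=2s: DENY
  req#10 t=3s: ALLOW
  req#11 t=3s: DENY
  req#12 t=3s: DENY

Answer: AAADDDDADADD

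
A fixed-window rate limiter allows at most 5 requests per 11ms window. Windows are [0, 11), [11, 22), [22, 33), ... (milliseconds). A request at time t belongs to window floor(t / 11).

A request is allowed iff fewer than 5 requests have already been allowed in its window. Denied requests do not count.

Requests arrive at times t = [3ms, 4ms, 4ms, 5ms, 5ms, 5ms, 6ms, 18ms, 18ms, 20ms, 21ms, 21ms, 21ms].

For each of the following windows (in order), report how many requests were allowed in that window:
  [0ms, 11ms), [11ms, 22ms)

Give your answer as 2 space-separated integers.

Processing requests:
  req#1 t=3ms (window 0): ALLOW
  req#2 t=4ms (window 0): ALLOW
  req#3 t=4ms (window 0): ALLOW
  req#4 t=5ms (window 0): ALLOW
  req#5 t=5ms (window 0): ALLOW
  req#6 t=5ms (window 0): DENY
  req#7 t=6ms (window 0): DENY
  req#8 t=18ms (window 1): ALLOW
  req#9 t=18ms (window 1): ALLOW
  req#10 t=20ms (window 1): ALLOW
  req#11 t=21ms (window 1): ALLOW
  req#12 t=21ms (window 1): ALLOW
  req#13 t=21ms (window 1): DENY

Allowed counts by window: 5 5

Answer: 5 5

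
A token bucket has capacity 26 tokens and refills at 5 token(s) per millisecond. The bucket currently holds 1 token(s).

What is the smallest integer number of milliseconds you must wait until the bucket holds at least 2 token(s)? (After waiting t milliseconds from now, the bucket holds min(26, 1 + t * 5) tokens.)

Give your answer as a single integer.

Need 1 + t * 5 >= 2, so t >= 1/5.
Smallest integer t = ceil(1/5) = 1.

Answer: 1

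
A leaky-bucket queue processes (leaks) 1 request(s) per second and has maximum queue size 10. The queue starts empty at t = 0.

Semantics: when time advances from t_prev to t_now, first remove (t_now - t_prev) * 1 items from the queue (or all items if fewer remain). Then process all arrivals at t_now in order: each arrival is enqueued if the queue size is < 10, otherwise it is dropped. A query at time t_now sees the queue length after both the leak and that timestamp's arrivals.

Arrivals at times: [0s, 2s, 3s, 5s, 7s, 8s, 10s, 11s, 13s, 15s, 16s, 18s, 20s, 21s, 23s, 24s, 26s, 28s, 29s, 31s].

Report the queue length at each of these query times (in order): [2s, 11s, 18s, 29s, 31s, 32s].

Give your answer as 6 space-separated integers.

Queue lengths at query times:
  query t=2s: backlog = 1
  query t=11s: backlog = 1
  query t=18s: backlog = 1
  query t=29s: backlog = 1
  query t=31s: backlog = 1
  query t=32s: backlog = 0

Answer: 1 1 1 1 1 0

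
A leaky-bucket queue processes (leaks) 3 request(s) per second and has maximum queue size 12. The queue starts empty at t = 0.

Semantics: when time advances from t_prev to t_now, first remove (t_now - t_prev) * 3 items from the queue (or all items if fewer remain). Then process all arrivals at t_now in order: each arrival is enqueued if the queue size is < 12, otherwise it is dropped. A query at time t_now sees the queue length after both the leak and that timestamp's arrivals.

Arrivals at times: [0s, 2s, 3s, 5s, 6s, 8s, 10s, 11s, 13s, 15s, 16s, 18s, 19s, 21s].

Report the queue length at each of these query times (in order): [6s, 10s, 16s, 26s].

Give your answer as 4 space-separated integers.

Queue lengths at query times:
  query t=6s: backlog = 1
  query t=10s: backlog = 1
  query t=16s: backlog = 1
  query t=26s: backlog = 0

Answer: 1 1 1 0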